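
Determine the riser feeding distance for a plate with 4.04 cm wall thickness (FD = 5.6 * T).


Formula: FD = 5.6 * T  (riser feeding-distance rule)
FD = 5.6 * 4.04 cm = 22.6240 cm


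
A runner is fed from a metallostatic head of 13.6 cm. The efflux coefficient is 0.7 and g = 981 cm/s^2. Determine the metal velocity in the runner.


Formula: v = Cd * sqrt(2 * g * h)  (Torricelli with discharge coefficient)
2*g*h = 2 * 981 * 13.6 = 26683.2 cm^2/s^2
sqrt(26683.2) = 163.34993 cm/s
v = 0.7 * 163.34993 = 114.3450 cm/s

Answer: 114.3450 cm/s


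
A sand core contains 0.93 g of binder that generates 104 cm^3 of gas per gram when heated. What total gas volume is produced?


Formula: V_gas = W_binder * gas_evolution_rate
V = 0.93 g * 104 cm^3/g = 96.7200 cm^3

Final answer: 96.7200 cm^3


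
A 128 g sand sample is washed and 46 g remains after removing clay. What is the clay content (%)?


Formula: Clay% = (W_total - W_washed) / W_total * 100
Clay mass = 128 - 46 = 82 g
Clay% = 82 / 128 * 100 = 64.0625%


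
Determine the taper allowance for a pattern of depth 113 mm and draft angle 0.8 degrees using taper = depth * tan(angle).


Formula: taper = depth * tan(draft_angle)
tan(0.8 deg) = 0.0139635
taper = 113 mm * 0.0139635 = 1.5779 mm

Final answer: 1.5779 mm


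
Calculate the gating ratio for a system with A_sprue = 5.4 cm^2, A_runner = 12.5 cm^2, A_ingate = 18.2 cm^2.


Sprue:Runner:Ingate = 1 : 12.5/5.4 : 18.2/5.4 = 1:2.31:3.37

1:2.31:3.37


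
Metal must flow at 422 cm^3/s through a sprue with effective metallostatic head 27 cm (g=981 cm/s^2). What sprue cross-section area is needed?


Formula: v = sqrt(2*g*h), A = Q/v
Velocity: v = sqrt(2 * 981 * 27) = sqrt(52974) = 230.1608 cm/s
Sprue area: A = Q / v = 422 / 230.1608 = 1.8335 cm^2

Answer: 1.8335 cm^2


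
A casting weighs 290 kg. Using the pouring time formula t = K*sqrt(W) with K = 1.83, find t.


Formula: t = K * sqrt(W)
sqrt(W) = sqrt(290) = 17.02939
t = 1.83 * 17.02939 = 31.1638 s

Answer: 31.1638 s


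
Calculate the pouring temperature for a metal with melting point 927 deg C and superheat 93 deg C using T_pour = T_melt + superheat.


Formula: T_pour = T_melt + Superheat
T_pour = 927 + 93 = 1020 deg C

Answer: 1020 deg C


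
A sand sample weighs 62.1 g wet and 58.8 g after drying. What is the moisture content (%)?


Formula: MC = (W_wet - W_dry) / W_wet * 100
Water mass = 62.1 - 58.8 = 3.3 g
MC = 3.3 / 62.1 * 100 = 5.3140%

Answer: 5.3140%


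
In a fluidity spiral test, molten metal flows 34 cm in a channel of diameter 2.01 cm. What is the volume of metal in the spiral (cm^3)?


Formula: V = pi * (d/2)^2 * L  (cylinder volume)
Radius = 2.01/2 = 1.005 cm
V = pi * 1.005^2 * 34 = 107.8850 cm^3

Answer: 107.8850 cm^3


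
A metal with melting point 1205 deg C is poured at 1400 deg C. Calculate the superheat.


Formula: Superheat = T_pour - T_melt
Superheat = 1400 - 1205 = 195 deg C

Final answer: 195 deg C


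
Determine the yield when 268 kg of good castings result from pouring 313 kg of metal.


Formula: Casting Yield = (W_good / W_total) * 100
Yield = (268 kg / 313 kg) * 100 = 85.6230%


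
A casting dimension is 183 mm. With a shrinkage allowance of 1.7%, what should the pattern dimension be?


Formula: L_pattern = L_casting * (1 + shrinkage_rate/100)
Shrinkage factor = 1 + 1.7/100 = 1.017
L_pattern = 183 mm * 1.017 = 186.1110 mm


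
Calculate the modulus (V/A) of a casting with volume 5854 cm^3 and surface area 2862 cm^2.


Formula: Casting Modulus M = V / A
M = 5854 cm^3 / 2862 cm^2 = 2.0454 cm

Final answer: 2.0454 cm


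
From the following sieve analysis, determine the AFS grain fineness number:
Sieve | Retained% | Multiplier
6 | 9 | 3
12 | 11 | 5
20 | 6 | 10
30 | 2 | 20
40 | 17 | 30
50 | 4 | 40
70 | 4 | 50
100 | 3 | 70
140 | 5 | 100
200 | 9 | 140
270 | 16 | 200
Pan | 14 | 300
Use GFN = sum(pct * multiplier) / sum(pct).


Formula: GFN = sum(pct * multiplier) / sum(pct)
sum(pct * multiplier) = 10422
sum(pct) = 100
GFN = 10422 / 100 = 104.22

104.22


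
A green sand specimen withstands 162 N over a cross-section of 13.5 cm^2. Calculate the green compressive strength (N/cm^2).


Formula: Compressive Strength = Force / Area
Strength = 162 N / 13.5 cm^2 = 12.0000 N/cm^2

Final answer: 12.0000 N/cm^2


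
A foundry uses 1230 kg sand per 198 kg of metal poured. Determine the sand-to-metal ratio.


Formula: Sand-to-Metal Ratio = W_sand / W_metal
Ratio = 1230 kg / 198 kg = 6.2121


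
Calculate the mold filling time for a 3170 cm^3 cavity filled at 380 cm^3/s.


Formula: t_fill = V_mold / Q_flow
t = 3170 cm^3 / 380 cm^3/s = 8.3421 s

Answer: 8.3421 s


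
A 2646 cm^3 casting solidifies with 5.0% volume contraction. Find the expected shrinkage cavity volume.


Formula: V_shrink = V_casting * shrinkage_pct / 100
V_shrink = 2646 cm^3 * 5.0 / 100 = 132.3000 cm^3


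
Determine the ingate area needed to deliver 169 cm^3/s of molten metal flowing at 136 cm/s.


Formula: A_ingate = Q / v  (continuity equation)
A = 169 cm^3/s / 136 cm/s = 1.2426 cm^2

Answer: 1.2426 cm^2


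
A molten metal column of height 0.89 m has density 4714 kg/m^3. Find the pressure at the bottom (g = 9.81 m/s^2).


Formula: P = rho * g * h
rho * g = 4714 * 9.81 = 46244.34 N/m^3
P = 46244.34 * 0.89 = 41157.4626 Pa


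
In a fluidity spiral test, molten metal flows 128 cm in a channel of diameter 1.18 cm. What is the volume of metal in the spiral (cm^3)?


Formula: V = pi * (d/2)^2 * L  (cylinder volume)
Radius = 1.18/2 = 0.59 cm
V = pi * 0.59^2 * 128 = 139.9793 cm^3

139.9793 cm^3


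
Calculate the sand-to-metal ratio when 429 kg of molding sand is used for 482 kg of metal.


Formula: Sand-to-Metal Ratio = W_sand / W_metal
Ratio = 429 kg / 482 kg = 0.8900


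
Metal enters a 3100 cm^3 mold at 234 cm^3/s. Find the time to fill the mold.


Formula: t_fill = V_mold / Q_flow
t = 3100 cm^3 / 234 cm^3/s = 13.2479 s

Final answer: 13.2479 s


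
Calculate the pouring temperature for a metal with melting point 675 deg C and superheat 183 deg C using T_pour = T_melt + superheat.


Formula: T_pour = T_melt + Superheat
T_pour = 675 + 183 = 858 deg C


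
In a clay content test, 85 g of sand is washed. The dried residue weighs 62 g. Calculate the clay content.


Formula: Clay% = (W_total - W_washed) / W_total * 100
Clay mass = 85 - 62 = 23 g
Clay% = 23 / 85 * 100 = 27.0588%


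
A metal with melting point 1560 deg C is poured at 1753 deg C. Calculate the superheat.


Formula: Superheat = T_pour - T_melt
Superheat = 1753 - 1560 = 193 deg C


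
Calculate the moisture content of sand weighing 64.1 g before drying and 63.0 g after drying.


Formula: MC = (W_wet - W_dry) / W_wet * 100
Water mass = 64.1 - 63.0 = 1.1 g
MC = 1.1 / 64.1 * 100 = 1.7161%

1.7161%


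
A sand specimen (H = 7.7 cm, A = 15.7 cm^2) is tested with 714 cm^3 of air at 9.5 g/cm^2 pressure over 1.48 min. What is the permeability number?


Formula: Permeability Number P = (V * H) / (p * A * t)
Numerator: V * H = 714 * 7.7 = 5497.8
Denominator: p * A * t = 9.5 * 15.7 * 1.48 = 220.742
P = 5497.8 / 220.742 = 24.9060


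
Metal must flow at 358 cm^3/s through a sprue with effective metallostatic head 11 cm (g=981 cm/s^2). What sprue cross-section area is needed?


Formula: v = sqrt(2*g*h), A = Q/v
Velocity: v = sqrt(2 * 981 * 11) = sqrt(21582) = 146.9081 cm/s
Sprue area: A = Q / v = 358 / 146.9081 = 2.4369 cm^2

Answer: 2.4369 cm^2


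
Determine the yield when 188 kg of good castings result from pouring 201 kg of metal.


Formula: Casting Yield = (W_good / W_total) * 100
Yield = (188 kg / 201 kg) * 100 = 93.5323%


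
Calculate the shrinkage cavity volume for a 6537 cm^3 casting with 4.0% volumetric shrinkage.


Formula: V_shrink = V_casting * shrinkage_pct / 100
V_shrink = 6537 cm^3 * 4.0 / 100 = 261.4800 cm^3


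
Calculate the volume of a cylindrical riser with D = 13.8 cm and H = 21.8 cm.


Formula: V = pi * (D/2)^2 * H  (cylinder volume)
Radius = D/2 = 13.8/2 = 6.9 cm
V = pi * 6.9^2 * 21.8 = 3260.6527 cm^3

3260.6527 cm^3


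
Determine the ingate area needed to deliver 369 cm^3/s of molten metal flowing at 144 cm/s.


Formula: A_ingate = Q / v  (continuity equation)
A = 369 cm^3/s / 144 cm/s = 2.5625 cm^2

Answer: 2.5625 cm^2


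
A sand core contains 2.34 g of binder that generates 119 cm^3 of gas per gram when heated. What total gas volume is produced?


Formula: V_gas = W_binder * gas_evolution_rate
V = 2.34 g * 119 cm^3/g = 278.4600 cm^3

Answer: 278.4600 cm^3


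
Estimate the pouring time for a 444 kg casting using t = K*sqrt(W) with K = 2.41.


Formula: t = K * sqrt(W)
sqrt(W) = sqrt(444) = 21.07131
t = 2.41 * 21.07131 = 50.7819 s

Final answer: 50.7819 s


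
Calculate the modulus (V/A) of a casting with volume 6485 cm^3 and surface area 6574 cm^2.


Formula: Casting Modulus M = V / A
M = 6485 cm^3 / 6574 cm^2 = 0.9865 cm

Answer: 0.9865 cm


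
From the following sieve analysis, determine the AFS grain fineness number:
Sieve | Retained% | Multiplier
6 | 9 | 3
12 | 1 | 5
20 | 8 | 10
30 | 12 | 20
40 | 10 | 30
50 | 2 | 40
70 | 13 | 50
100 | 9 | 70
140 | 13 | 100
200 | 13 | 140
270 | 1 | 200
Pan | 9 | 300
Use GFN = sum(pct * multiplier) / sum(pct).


Formula: GFN = sum(pct * multiplier) / sum(pct)
sum(pct * multiplier) = 8032
sum(pct) = 100
GFN = 8032 / 100 = 80.32


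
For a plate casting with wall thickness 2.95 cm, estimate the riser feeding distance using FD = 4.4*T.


Formula: FD = 4.4 * T  (riser feeding-distance rule)
FD = 4.4 * 2.95 cm = 12.9800 cm

Final answer: 12.9800 cm


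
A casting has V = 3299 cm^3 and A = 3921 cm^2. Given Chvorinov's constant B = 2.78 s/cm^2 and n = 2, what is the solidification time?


Formula: t_s = B * (V/A)^n  (Chvorinov's rule, n=2)
Modulus M = V/A = 3299/3921 = 0.841367 cm
M^2 = 0.841367^2 = 0.707898 cm^2
t_s = 2.78 * 0.707898 = 1.9680 s

Final answer: 1.9680 s


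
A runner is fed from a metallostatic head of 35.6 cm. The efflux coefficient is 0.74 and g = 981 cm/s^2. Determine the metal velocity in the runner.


Formula: v = Cd * sqrt(2 * g * h)  (Torricelli with discharge coefficient)
2*g*h = 2 * 981 * 35.6 = 69847.2 cm^2/s^2
sqrt(69847.2) = 264.28621 cm/s
v = 0.74 * 264.28621 = 195.5718 cm/s

Answer: 195.5718 cm/s


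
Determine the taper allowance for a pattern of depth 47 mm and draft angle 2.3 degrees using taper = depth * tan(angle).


Formula: taper = depth * tan(draft_angle)
tan(2.3 deg) = 0.0401641
taper = 47 mm * 0.0401641 = 1.8877 mm

1.8877 mm


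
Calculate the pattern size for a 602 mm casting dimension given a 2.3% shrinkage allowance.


Formula: L_pattern = L_casting * (1 + shrinkage_rate/100)
Shrinkage factor = 1 + 2.3/100 = 1.023
L_pattern = 602 mm * 1.023 = 615.8460 mm


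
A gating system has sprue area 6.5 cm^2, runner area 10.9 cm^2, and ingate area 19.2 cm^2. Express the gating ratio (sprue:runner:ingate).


Sprue:Runner:Ingate = 1 : 10.9/6.5 : 19.2/6.5 = 1:1.68:2.95


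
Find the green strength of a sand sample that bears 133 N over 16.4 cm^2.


Formula: Compressive Strength = Force / Area
Strength = 133 N / 16.4 cm^2 = 8.1098 N/cm^2

8.1098 N/cm^2


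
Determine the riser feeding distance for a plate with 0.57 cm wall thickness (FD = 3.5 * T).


Formula: FD = 3.5 * T  (riser feeding-distance rule)
FD = 3.5 * 0.57 cm = 1.9950 cm

Final answer: 1.9950 cm


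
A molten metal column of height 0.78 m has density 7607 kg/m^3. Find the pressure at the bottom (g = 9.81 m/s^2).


Formula: P = rho * g * h
rho * g = 7607 * 9.81 = 74624.67 N/m^3
P = 74624.67 * 0.78 = 58207.2426 Pa


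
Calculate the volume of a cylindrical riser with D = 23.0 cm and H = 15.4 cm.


Formula: V = pi * (D/2)^2 * H  (cylinder volume)
Radius = D/2 = 23.0/2 = 11.5 cm
V = pi * 11.5^2 * 15.4 = 6398.3247 cm^3

Final answer: 6398.3247 cm^3


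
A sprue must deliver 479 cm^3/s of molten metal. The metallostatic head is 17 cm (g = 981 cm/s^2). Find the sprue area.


Formula: v = sqrt(2*g*h), A = Q/v
Velocity: v = sqrt(2 * 981 * 17) = sqrt(33354) = 182.6308 cm/s
Sprue area: A = Q / v = 479 / 182.6308 = 2.6228 cm^2

Final answer: 2.6228 cm^2


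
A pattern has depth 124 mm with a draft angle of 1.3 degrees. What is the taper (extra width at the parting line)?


Formula: taper = depth * tan(draft_angle)
tan(1.3 deg) = 0.0226932
taper = 124 mm * 0.0226932 = 2.8140 mm

Answer: 2.8140 mm


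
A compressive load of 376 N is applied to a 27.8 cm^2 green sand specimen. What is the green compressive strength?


Formula: Compressive Strength = Force / Area
Strength = 376 N / 27.8 cm^2 = 13.5252 N/cm^2


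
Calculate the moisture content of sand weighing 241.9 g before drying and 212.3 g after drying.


Formula: MC = (W_wet - W_dry) / W_wet * 100
Water mass = 241.9 - 212.3 = 29.6 g
MC = 29.6 / 241.9 * 100 = 12.2365%

Answer: 12.2365%


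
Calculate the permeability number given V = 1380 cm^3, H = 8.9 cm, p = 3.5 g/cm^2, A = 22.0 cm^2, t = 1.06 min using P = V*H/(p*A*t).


Formula: Permeability Number P = (V * H) / (p * A * t)
Numerator: V * H = 1380 * 8.9 = 12282.0
Denominator: p * A * t = 3.5 * 22.0 * 1.06 = 81.62
P = 12282.0 / 81.62 = 150.4778

Answer: 150.4778


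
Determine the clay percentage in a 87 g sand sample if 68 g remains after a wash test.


Formula: Clay% = (W_total - W_washed) / W_total * 100
Clay mass = 87 - 68 = 19 g
Clay% = 19 / 87 * 100 = 21.8391%

Final answer: 21.8391%


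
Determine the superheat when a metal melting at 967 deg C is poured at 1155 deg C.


Formula: Superheat = T_pour - T_melt
Superheat = 1155 - 967 = 188 deg C


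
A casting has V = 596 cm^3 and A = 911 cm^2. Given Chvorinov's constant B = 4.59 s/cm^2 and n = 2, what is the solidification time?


Formula: t_s = B * (V/A)^n  (Chvorinov's rule, n=2)
Modulus M = V/A = 596/911 = 0.654226 cm
M^2 = 0.654226^2 = 0.428012 cm^2
t_s = 4.59 * 0.428012 = 1.9646 s

Answer: 1.9646 s


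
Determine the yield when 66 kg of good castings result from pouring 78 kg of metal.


Formula: Casting Yield = (W_good / W_total) * 100
Yield = (66 kg / 78 kg) * 100 = 84.6154%

84.6154%


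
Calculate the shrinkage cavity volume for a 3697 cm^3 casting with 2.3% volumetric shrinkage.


Formula: V_shrink = V_casting * shrinkage_pct / 100
V_shrink = 3697 cm^3 * 2.3 / 100 = 85.0310 cm^3

Final answer: 85.0310 cm^3


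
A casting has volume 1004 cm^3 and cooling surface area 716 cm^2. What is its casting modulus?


Formula: Casting Modulus M = V / A
M = 1004 cm^3 / 716 cm^2 = 1.4022 cm

1.4022 cm


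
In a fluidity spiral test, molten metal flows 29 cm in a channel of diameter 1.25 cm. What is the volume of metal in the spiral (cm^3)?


Formula: V = pi * (d/2)^2 * L  (cylinder volume)
Radius = 1.25/2 = 0.625 cm
V = pi * 0.625^2 * 29 = 35.5884 cm^3

Answer: 35.5884 cm^3


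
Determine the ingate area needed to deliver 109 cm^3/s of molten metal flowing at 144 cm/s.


Formula: A_ingate = Q / v  (continuity equation)
A = 109 cm^3/s / 144 cm/s = 0.7569 cm^2


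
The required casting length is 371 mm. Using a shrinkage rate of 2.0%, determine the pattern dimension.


Formula: L_pattern = L_casting * (1 + shrinkage_rate/100)
Shrinkage factor = 1 + 2.0/100 = 1.02
L_pattern = 371 mm * 1.02 = 378.4200 mm

378.4200 mm


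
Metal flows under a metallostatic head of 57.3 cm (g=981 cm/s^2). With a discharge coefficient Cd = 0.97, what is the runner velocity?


Formula: v = Cd * sqrt(2 * g * h)  (Torricelli with discharge coefficient)
2*g*h = 2 * 981 * 57.3 = 112422.6 cm^2/s^2
sqrt(112422.6) = 335.29480 cm/s
v = 0.97 * 335.29480 = 325.2360 cm/s

Answer: 325.2360 cm/s


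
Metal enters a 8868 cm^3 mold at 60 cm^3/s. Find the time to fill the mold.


Formula: t_fill = V_mold / Q_flow
t = 8868 cm^3 / 60 cm^3/s = 147.8000 s


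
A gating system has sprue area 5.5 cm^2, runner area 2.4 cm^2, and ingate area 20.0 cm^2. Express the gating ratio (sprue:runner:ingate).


Sprue:Runner:Ingate = 1 : 2.4/5.5 : 20.0/5.5 = 1:0.44:3.64

Answer: 1:0.44:3.64


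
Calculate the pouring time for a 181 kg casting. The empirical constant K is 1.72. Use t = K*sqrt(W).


Formula: t = K * sqrt(W)
sqrt(W) = sqrt(181) = 13.45362
t = 1.72 * 13.45362 = 23.1402 s


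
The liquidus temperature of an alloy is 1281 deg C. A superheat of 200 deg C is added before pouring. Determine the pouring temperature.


Formula: T_pour = T_melt + Superheat
T_pour = 1281 + 200 = 1481 deg C

Final answer: 1481 deg C


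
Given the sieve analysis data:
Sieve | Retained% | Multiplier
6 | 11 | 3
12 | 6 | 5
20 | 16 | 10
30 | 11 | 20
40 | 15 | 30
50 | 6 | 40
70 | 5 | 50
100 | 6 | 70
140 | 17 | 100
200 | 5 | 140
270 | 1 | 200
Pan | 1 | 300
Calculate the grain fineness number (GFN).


Formula: GFN = sum(pct * multiplier) / sum(pct)
sum(pct * multiplier) = 4703
sum(pct) = 100
GFN = 4703 / 100 = 47.03

Answer: 47.03


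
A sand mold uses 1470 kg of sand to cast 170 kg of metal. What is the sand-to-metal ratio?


Formula: Sand-to-Metal Ratio = W_sand / W_metal
Ratio = 1470 kg / 170 kg = 8.6471

8.6471


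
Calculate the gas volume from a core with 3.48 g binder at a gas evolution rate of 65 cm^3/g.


Formula: V_gas = W_binder * gas_evolution_rate
V = 3.48 g * 65 cm^3/g = 226.2000 cm^3

Final answer: 226.2000 cm^3


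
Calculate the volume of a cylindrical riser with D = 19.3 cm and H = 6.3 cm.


Formula: V = pi * (D/2)^2 * H  (cylinder volume)
Radius = D/2 = 19.3/2 = 9.65 cm
V = pi * 9.65^2 * 6.3 = 1843.0837 cm^3

Final answer: 1843.0837 cm^3


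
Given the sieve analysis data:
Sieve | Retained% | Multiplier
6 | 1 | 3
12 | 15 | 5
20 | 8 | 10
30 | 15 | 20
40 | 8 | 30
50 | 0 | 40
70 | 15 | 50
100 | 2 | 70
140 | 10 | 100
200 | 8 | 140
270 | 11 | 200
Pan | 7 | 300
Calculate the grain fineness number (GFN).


Formula: GFN = sum(pct * multiplier) / sum(pct)
sum(pct * multiplier) = 8008
sum(pct) = 100
GFN = 8008 / 100 = 80.08

Answer: 80.08


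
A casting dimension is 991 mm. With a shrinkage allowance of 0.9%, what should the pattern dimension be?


Formula: L_pattern = L_casting * (1 + shrinkage_rate/100)
Shrinkage factor = 1 + 0.9/100 = 1.009
L_pattern = 991 mm * 1.009 = 999.9190 mm


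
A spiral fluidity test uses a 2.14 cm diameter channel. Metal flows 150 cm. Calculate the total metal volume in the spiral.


Formula: V = pi * (d/2)^2 * L  (cylinder volume)
Radius = 2.14/2 = 1.07 cm
V = pi * 1.07^2 * 150 = 539.5214 cm^3

Answer: 539.5214 cm^3


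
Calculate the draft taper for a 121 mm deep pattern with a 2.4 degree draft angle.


Formula: taper = depth * tan(draft_angle)
tan(2.4 deg) = 0.0419124
taper = 121 mm * 0.0419124 = 5.0714 mm


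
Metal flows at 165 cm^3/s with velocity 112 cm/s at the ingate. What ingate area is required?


Formula: A_ingate = Q / v  (continuity equation)
A = 165 cm^3/s / 112 cm/s = 1.4732 cm^2


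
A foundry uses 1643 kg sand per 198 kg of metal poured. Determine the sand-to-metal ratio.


Formula: Sand-to-Metal Ratio = W_sand / W_metal
Ratio = 1643 kg / 198 kg = 8.2980

Answer: 8.2980


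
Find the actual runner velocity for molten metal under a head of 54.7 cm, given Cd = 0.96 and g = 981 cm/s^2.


Formula: v = Cd * sqrt(2 * g * h)  (Torricelli with discharge coefficient)
2*g*h = 2 * 981 * 54.7 = 107321.4 cm^2/s^2
sqrt(107321.4) = 327.59945 cm/s
v = 0.96 * 327.59945 = 314.4955 cm/s

Answer: 314.4955 cm/s


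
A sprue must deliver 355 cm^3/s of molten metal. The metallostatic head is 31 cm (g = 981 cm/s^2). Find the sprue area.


Formula: v = sqrt(2*g*h), A = Q/v
Velocity: v = sqrt(2 * 981 * 31) = sqrt(60822) = 246.6212 cm/s
Sprue area: A = Q / v = 355 / 246.6212 = 1.4395 cm^2

Final answer: 1.4395 cm^2


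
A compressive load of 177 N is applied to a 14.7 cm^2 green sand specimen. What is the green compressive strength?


Formula: Compressive Strength = Force / Area
Strength = 177 N / 14.7 cm^2 = 12.0408 N/cm^2

Final answer: 12.0408 N/cm^2


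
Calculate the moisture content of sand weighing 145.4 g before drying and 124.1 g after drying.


Formula: MC = (W_wet - W_dry) / W_wet * 100
Water mass = 145.4 - 124.1 = 21.3 g
MC = 21.3 / 145.4 * 100 = 14.6492%

14.6492%


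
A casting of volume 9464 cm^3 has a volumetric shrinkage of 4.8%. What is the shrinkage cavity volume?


Formula: V_shrink = V_casting * shrinkage_pct / 100
V_shrink = 9464 cm^3 * 4.8 / 100 = 454.2720 cm^3

Final answer: 454.2720 cm^3


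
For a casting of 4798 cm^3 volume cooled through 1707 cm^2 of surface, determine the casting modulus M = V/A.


Formula: Casting Modulus M = V / A
M = 4798 cm^3 / 1707 cm^2 = 2.8108 cm

Answer: 2.8108 cm


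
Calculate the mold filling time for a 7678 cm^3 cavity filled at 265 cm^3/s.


Formula: t_fill = V_mold / Q_flow
t = 7678 cm^3 / 265 cm^3/s = 28.9736 s

Final answer: 28.9736 s


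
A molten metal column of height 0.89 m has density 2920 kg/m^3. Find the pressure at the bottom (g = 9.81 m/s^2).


Formula: P = rho * g * h
rho * g = 2920 * 9.81 = 28645.2 N/m^3
P = 28645.2 * 0.89 = 25494.2280 Pa

Final answer: 25494.2280 Pa


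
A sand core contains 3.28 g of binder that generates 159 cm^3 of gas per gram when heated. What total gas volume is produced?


Formula: V_gas = W_binder * gas_evolution_rate
V = 3.28 g * 159 cm^3/g = 521.5200 cm^3

Answer: 521.5200 cm^3


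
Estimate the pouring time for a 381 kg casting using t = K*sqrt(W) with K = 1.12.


Formula: t = K * sqrt(W)
sqrt(W) = sqrt(381) = 19.51922
t = 1.12 * 19.51922 = 21.8615 s

Answer: 21.8615 s


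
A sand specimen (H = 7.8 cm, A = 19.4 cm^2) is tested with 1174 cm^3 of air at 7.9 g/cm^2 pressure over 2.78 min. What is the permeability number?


Formula: Permeability Number P = (V * H) / (p * A * t)
Numerator: V * H = 1174 * 7.8 = 9157.2
Denominator: p * A * t = 7.9 * 19.4 * 2.78 = 426.0628
P = 9157.2 / 426.0628 = 21.4926

21.4926


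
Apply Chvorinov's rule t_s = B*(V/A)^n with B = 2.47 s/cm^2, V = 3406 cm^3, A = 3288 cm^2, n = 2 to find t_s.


Formula: t_s = B * (V/A)^n  (Chvorinov's rule, n=2)
Modulus M = V/A = 3406/3288 = 1.035888 cm
M^2 = 1.035888^2 = 1.073064 cm^2
t_s = 2.47 * 1.073064 = 2.6505 s


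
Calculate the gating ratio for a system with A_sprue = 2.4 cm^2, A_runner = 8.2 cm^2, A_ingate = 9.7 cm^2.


Sprue:Runner:Ingate = 1 : 8.2/2.4 : 9.7/2.4 = 1:3.42:4.04


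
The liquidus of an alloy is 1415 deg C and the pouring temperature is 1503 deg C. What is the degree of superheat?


Formula: Superheat = T_pour - T_melt
Superheat = 1503 - 1415 = 88 deg C

88 deg C


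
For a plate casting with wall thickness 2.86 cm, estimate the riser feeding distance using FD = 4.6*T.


Formula: FD = 4.6 * T  (riser feeding-distance rule)
FD = 4.6 * 2.86 cm = 13.1560 cm

13.1560 cm


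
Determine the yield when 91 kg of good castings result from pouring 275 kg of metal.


Formula: Casting Yield = (W_good / W_total) * 100
Yield = (91 kg / 275 kg) * 100 = 33.0909%

33.0909%


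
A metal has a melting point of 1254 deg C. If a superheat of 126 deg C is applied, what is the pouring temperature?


Formula: T_pour = T_melt + Superheat
T_pour = 1254 + 126 = 1380 deg C

Final answer: 1380 deg C


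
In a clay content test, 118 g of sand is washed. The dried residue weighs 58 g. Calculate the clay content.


Formula: Clay% = (W_total - W_washed) / W_total * 100
Clay mass = 118 - 58 = 60 g
Clay% = 60 / 118 * 100 = 50.8475%

Final answer: 50.8475%


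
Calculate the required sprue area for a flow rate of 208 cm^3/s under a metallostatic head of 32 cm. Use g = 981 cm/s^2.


Formula: v = sqrt(2*g*h), A = Q/v
Velocity: v = sqrt(2 * 981 * 32) = sqrt(62784) = 250.5674 cm/s
Sprue area: A = Q / v = 208 / 250.5674 = 0.8301 cm^2

Final answer: 0.8301 cm^2


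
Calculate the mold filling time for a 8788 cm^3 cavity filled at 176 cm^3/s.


Formula: t_fill = V_mold / Q_flow
t = 8788 cm^3 / 176 cm^3/s = 49.9318 s

49.9318 s


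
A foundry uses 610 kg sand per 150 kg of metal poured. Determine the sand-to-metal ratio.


Formula: Sand-to-Metal Ratio = W_sand / W_metal
Ratio = 610 kg / 150 kg = 4.0667

4.0667


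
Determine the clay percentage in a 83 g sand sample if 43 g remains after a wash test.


Formula: Clay% = (W_total - W_washed) / W_total * 100
Clay mass = 83 - 43 = 40 g
Clay% = 40 / 83 * 100 = 48.1928%

Answer: 48.1928%


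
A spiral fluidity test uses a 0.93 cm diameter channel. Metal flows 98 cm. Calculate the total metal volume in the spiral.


Formula: V = pi * (d/2)^2 * L  (cylinder volume)
Radius = 0.93/2 = 0.465 cm
V = pi * 0.465^2 * 98 = 66.5705 cm^3


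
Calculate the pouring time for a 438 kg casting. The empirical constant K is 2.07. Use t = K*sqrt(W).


Formula: t = K * sqrt(W)
sqrt(W) = sqrt(438) = 20.92845
t = 2.07 * 20.92845 = 43.3219 s

Final answer: 43.3219 s


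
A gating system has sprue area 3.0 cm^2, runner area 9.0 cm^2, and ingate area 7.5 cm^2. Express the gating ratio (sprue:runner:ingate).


Sprue:Runner:Ingate = 1 : 9.0/3.0 : 7.5/3.0 = 1:3.00:2.50

Answer: 1:3.00:2.50


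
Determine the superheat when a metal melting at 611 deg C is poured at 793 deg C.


Formula: Superheat = T_pour - T_melt
Superheat = 793 - 611 = 182 deg C

Final answer: 182 deg C


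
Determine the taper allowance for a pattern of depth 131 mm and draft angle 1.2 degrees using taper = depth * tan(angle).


Formula: taper = depth * tan(draft_angle)
tan(1.2 deg) = 0.0209470
taper = 131 mm * 0.0209470 = 2.7441 mm

2.7441 mm


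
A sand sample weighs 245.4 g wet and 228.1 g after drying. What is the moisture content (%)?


Formula: MC = (W_wet - W_dry) / W_wet * 100
Water mass = 245.4 - 228.1 = 17.3 g
MC = 17.3 / 245.4 * 100 = 7.0497%

7.0497%


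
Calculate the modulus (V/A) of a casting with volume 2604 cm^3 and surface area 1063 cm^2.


Formula: Casting Modulus M = V / A
M = 2604 cm^3 / 1063 cm^2 = 2.4497 cm

2.4497 cm


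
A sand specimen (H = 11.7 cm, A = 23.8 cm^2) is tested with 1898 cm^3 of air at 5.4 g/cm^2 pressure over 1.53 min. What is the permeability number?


Formula: Permeability Number P = (V * H) / (p * A * t)
Numerator: V * H = 1898 * 11.7 = 22206.6
Denominator: p * A * t = 5.4 * 23.8 * 1.53 = 196.6356
P = 22206.6 / 196.6356 = 112.9328


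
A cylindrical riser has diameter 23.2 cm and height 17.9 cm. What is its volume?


Formula: V = pi * (D/2)^2 * H  (cylinder volume)
Radius = D/2 = 23.2/2 = 11.6 cm
V = pi * 11.6^2 * 17.9 = 7566.9155 cm^3

Final answer: 7566.9155 cm^3


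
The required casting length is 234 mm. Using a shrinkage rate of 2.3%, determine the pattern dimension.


Formula: L_pattern = L_casting * (1 + shrinkage_rate/100)
Shrinkage factor = 1 + 2.3/100 = 1.023
L_pattern = 234 mm * 1.023 = 239.3820 mm

Final answer: 239.3820 mm


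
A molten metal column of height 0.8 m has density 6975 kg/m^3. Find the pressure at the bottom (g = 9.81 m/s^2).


Formula: P = rho * g * h
rho * g = 6975 * 9.81 = 68424.75 N/m^3
P = 68424.75 * 0.8 = 54739.8000 Pa

Answer: 54739.8000 Pa


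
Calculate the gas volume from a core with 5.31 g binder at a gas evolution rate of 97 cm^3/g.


Formula: V_gas = W_binder * gas_evolution_rate
V = 5.31 g * 97 cm^3/g = 515.0700 cm^3

Answer: 515.0700 cm^3


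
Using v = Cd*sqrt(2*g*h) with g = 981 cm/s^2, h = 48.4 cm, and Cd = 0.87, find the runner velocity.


Formula: v = Cd * sqrt(2 * g * h)  (Torricelli with discharge coefficient)
2*g*h = 2 * 981 * 48.4 = 94960.8 cm^2/s^2
sqrt(94960.8) = 308.15710 cm/s
v = 0.87 * 308.15710 = 268.0967 cm/s

Answer: 268.0967 cm/s


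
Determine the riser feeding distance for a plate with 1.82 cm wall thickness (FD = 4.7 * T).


Formula: FD = 4.7 * T  (riser feeding-distance rule)
FD = 4.7 * 1.82 cm = 8.5540 cm

8.5540 cm


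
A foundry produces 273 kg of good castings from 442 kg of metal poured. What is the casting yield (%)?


Formula: Casting Yield = (W_good / W_total) * 100
Yield = (273 kg / 442 kg) * 100 = 61.7647%


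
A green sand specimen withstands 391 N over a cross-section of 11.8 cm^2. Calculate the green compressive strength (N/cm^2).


Formula: Compressive Strength = Force / Area
Strength = 391 N / 11.8 cm^2 = 33.1356 N/cm^2

33.1356 N/cm^2


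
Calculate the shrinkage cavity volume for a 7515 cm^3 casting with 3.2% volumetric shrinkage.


Formula: V_shrink = V_casting * shrinkage_pct / 100
V_shrink = 7515 cm^3 * 3.2 / 100 = 240.4800 cm^3

240.4800 cm^3


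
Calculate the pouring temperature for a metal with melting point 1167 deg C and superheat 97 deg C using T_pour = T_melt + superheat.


Formula: T_pour = T_melt + Superheat
T_pour = 1167 + 97 = 1264 deg C

1264 deg C


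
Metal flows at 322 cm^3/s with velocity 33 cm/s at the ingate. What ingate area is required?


Formula: A_ingate = Q / v  (continuity equation)
A = 322 cm^3/s / 33 cm/s = 9.7576 cm^2

Final answer: 9.7576 cm^2


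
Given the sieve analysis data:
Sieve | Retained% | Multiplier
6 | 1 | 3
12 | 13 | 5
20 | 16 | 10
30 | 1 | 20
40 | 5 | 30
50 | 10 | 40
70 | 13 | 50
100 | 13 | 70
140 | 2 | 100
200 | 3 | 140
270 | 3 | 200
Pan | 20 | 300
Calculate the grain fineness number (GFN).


Formula: GFN = sum(pct * multiplier) / sum(pct)
sum(pct * multiplier) = 9578
sum(pct) = 100
GFN = 9578 / 100 = 95.78

Final answer: 95.78


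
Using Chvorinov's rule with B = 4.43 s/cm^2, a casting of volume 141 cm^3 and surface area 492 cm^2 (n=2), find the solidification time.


Formula: t_s = B * (V/A)^n  (Chvorinov's rule, n=2)
Modulus M = V/A = 141/492 = 0.286585 cm
M^2 = 0.286585^2 = 0.082131 cm^2
t_s = 4.43 * 0.082131 = 0.3638 s

0.3638 s


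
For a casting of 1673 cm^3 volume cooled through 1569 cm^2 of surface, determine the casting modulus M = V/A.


Formula: Casting Modulus M = V / A
M = 1673 cm^3 / 1569 cm^2 = 1.0663 cm

1.0663 cm


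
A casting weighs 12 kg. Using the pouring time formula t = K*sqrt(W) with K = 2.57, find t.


Formula: t = K * sqrt(W)
sqrt(W) = sqrt(12) = 3.46410
t = 2.57 * 3.46410 = 8.9027 s

Answer: 8.9027 s


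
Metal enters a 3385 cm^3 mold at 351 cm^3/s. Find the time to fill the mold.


Formula: t_fill = V_mold / Q_flow
t = 3385 cm^3 / 351 cm^3/s = 9.6439 s

9.6439 s


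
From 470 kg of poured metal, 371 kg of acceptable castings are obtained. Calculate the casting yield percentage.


Formula: Casting Yield = (W_good / W_total) * 100
Yield = (371 kg / 470 kg) * 100 = 78.9362%

Final answer: 78.9362%


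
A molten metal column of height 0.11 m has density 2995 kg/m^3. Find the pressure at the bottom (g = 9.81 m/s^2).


Formula: P = rho * g * h
rho * g = 2995 * 9.81 = 29380.95 N/m^3
P = 29380.95 * 0.11 = 3231.9045 Pa

Final answer: 3231.9045 Pa


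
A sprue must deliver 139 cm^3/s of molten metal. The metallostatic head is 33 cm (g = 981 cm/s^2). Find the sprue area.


Formula: v = sqrt(2*g*h), A = Q/v
Velocity: v = sqrt(2 * 981 * 33) = sqrt(64746) = 254.4524 cm/s
Sprue area: A = Q / v = 139 / 254.4524 = 0.5463 cm^2

Final answer: 0.5463 cm^2


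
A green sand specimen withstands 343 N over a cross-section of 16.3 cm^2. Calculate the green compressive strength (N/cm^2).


Formula: Compressive Strength = Force / Area
Strength = 343 N / 16.3 cm^2 = 21.0429 N/cm^2

Answer: 21.0429 N/cm^2


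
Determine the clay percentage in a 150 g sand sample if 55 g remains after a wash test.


Formula: Clay% = (W_total - W_washed) / W_total * 100
Clay mass = 150 - 55 = 95 g
Clay% = 95 / 150 * 100 = 63.3333%

Final answer: 63.3333%


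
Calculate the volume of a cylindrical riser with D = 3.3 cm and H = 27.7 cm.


Formula: V = pi * (D/2)^2 * H  (cylinder volume)
Radius = D/2 = 3.3/2 = 1.65 cm
V = pi * 1.65^2 * 27.7 = 236.9177 cm^3


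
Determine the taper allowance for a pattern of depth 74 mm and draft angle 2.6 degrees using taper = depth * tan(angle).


Formula: taper = depth * tan(draft_angle)
tan(2.6 deg) = 0.0454097
taper = 74 mm * 0.0454097 = 3.3603 mm


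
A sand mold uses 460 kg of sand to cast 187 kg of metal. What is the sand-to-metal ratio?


Formula: Sand-to-Metal Ratio = W_sand / W_metal
Ratio = 460 kg / 187 kg = 2.4599

2.4599


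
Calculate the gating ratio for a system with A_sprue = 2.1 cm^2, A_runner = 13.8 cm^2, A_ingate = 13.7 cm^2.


Sprue:Runner:Ingate = 1 : 13.8/2.1 : 13.7/2.1 = 1:6.57:6.52

Answer: 1:6.57:6.52


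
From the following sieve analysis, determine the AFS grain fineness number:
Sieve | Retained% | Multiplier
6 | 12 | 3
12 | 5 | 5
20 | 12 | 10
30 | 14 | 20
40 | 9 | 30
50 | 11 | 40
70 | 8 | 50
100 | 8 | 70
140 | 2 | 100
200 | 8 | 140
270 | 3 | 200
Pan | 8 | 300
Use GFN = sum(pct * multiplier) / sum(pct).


Formula: GFN = sum(pct * multiplier) / sum(pct)
sum(pct * multiplier) = 6451
sum(pct) = 100
GFN = 6451 / 100 = 64.51

64.51


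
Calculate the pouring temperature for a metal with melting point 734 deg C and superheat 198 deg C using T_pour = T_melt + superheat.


Formula: T_pour = T_melt + Superheat
T_pour = 734 + 198 = 932 deg C

932 deg C


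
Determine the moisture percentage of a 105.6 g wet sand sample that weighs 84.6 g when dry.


Formula: MC = (W_wet - W_dry) / W_wet * 100
Water mass = 105.6 - 84.6 = 21.0 g
MC = 21.0 / 105.6 * 100 = 19.8864%

Final answer: 19.8864%


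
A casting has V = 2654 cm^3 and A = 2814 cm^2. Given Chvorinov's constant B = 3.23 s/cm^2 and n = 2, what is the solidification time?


Formula: t_s = B * (V/A)^n  (Chvorinov's rule, n=2)
Modulus M = V/A = 2654/2814 = 0.943141 cm
M^2 = 0.943141^2 = 0.889515 cm^2
t_s = 3.23 * 0.889515 = 2.8731 s

Final answer: 2.8731 s


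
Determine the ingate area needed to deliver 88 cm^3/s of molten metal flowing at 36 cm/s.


Formula: A_ingate = Q / v  (continuity equation)
A = 88 cm^3/s / 36 cm/s = 2.4444 cm^2


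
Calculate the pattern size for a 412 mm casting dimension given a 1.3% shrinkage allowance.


Formula: L_pattern = L_casting * (1 + shrinkage_rate/100)
Shrinkage factor = 1 + 1.3/100 = 1.013
L_pattern = 412 mm * 1.013 = 417.3560 mm

Final answer: 417.3560 mm


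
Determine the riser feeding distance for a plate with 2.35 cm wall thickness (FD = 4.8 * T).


Formula: FD = 4.8 * T  (riser feeding-distance rule)
FD = 4.8 * 2.35 cm = 11.2800 cm

Answer: 11.2800 cm


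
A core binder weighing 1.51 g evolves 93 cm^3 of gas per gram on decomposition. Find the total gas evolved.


Formula: V_gas = W_binder * gas_evolution_rate
V = 1.51 g * 93 cm^3/g = 140.4300 cm^3

Final answer: 140.4300 cm^3


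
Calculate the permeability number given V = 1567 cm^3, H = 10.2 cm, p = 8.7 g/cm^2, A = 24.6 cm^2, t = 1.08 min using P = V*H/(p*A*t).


Formula: Permeability Number P = (V * H) / (p * A * t)
Numerator: V * H = 1567 * 10.2 = 15983.4
Denominator: p * A * t = 8.7 * 24.6 * 1.08 = 231.1416
P = 15983.4 / 231.1416 = 69.1498

69.1498


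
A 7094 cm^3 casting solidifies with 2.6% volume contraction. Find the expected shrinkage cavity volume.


Formula: V_shrink = V_casting * shrinkage_pct / 100
V_shrink = 7094 cm^3 * 2.6 / 100 = 184.4440 cm^3

Answer: 184.4440 cm^3


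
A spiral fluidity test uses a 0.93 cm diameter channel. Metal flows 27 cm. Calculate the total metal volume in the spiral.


Formula: V = pi * (d/2)^2 * L  (cylinder volume)
Radius = 0.93/2 = 0.465 cm
V = pi * 0.465^2 * 27 = 18.3409 cm^3


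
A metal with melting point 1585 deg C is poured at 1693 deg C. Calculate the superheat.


Formula: Superheat = T_pour - T_melt
Superheat = 1693 - 1585 = 108 deg C

108 deg C


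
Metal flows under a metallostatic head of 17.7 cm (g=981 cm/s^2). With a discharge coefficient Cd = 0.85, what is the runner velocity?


Formula: v = Cd * sqrt(2 * g * h)  (Torricelli with discharge coefficient)
2*g*h = 2 * 981 * 17.7 = 34727.4 cm^2/s^2
sqrt(34727.4) = 186.35289 cm/s
v = 0.85 * 186.35289 = 158.4000 cm/s

158.4000 cm/s


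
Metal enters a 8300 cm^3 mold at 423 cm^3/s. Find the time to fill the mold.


Formula: t_fill = V_mold / Q_flow
t = 8300 cm^3 / 423 cm^3/s = 19.6217 s

19.6217 s


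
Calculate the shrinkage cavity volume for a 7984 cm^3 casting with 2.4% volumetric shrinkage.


Formula: V_shrink = V_casting * shrinkage_pct / 100
V_shrink = 7984 cm^3 * 2.4 / 100 = 191.6160 cm^3

191.6160 cm^3


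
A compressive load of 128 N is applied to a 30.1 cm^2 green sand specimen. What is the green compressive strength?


Formula: Compressive Strength = Force / Area
Strength = 128 N / 30.1 cm^2 = 4.2525 N/cm^2


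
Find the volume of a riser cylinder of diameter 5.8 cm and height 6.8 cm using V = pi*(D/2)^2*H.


Formula: V = pi * (D/2)^2 * H  (cylinder volume)
Radius = D/2 = 5.8/2 = 2.9 cm
V = pi * 2.9^2 * 6.8 = 179.6614 cm^3

Answer: 179.6614 cm^3


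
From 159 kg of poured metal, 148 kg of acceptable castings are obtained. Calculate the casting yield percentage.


Formula: Casting Yield = (W_good / W_total) * 100
Yield = (148 kg / 159 kg) * 100 = 93.0818%

Answer: 93.0818%


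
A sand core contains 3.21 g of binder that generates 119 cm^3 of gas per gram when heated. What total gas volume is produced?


Formula: V_gas = W_binder * gas_evolution_rate
V = 3.21 g * 119 cm^3/g = 381.9900 cm^3

Answer: 381.9900 cm^3


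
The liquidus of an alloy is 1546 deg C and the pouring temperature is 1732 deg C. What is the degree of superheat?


Formula: Superheat = T_pour - T_melt
Superheat = 1732 - 1546 = 186 deg C


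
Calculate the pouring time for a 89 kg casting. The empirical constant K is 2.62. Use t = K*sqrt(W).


Formula: t = K * sqrt(W)
sqrt(W) = sqrt(89) = 9.43398
t = 2.62 * 9.43398 = 24.7170 s

Answer: 24.7170 s


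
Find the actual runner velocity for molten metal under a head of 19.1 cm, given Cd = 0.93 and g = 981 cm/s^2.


Formula: v = Cd * sqrt(2 * g * h)  (Torricelli with discharge coefficient)
2*g*h = 2 * 981 * 19.1 = 37474.2 cm^2/s^2
sqrt(37474.2) = 193.58254 cm/s
v = 0.93 * 193.58254 = 180.0318 cm/s

180.0318 cm/s


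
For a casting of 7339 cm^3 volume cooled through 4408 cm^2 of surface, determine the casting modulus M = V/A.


Formula: Casting Modulus M = V / A
M = 7339 cm^3 / 4408 cm^2 = 1.6649 cm

Final answer: 1.6649 cm


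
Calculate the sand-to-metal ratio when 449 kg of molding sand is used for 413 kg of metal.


Formula: Sand-to-Metal Ratio = W_sand / W_metal
Ratio = 449 kg / 413 kg = 1.0872

Answer: 1.0872


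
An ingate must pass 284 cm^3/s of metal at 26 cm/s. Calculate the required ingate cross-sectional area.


Formula: A_ingate = Q / v  (continuity equation)
A = 284 cm^3/s / 26 cm/s = 10.9231 cm^2

Answer: 10.9231 cm^2


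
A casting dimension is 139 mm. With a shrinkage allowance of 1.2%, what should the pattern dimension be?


Formula: L_pattern = L_casting * (1 + shrinkage_rate/100)
Shrinkage factor = 1 + 1.2/100 = 1.012
L_pattern = 139 mm * 1.012 = 140.6680 mm

Final answer: 140.6680 mm


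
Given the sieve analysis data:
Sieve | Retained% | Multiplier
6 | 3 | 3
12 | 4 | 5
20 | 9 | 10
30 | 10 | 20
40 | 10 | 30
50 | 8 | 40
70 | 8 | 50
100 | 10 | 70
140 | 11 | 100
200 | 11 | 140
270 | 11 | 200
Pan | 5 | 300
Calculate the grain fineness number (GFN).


Formula: GFN = sum(pct * multiplier) / sum(pct)
sum(pct * multiplier) = 8379
sum(pct) = 100
GFN = 8379 / 100 = 83.79


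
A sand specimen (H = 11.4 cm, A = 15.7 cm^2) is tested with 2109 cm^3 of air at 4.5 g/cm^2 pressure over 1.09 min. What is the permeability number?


Formula: Permeability Number P = (V * H) / (p * A * t)
Numerator: V * H = 2109 * 11.4 = 24042.6
Denominator: p * A * t = 4.5 * 15.7 * 1.09 = 77.0085
P = 24042.6 / 77.0085 = 312.2071

Answer: 312.2071
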